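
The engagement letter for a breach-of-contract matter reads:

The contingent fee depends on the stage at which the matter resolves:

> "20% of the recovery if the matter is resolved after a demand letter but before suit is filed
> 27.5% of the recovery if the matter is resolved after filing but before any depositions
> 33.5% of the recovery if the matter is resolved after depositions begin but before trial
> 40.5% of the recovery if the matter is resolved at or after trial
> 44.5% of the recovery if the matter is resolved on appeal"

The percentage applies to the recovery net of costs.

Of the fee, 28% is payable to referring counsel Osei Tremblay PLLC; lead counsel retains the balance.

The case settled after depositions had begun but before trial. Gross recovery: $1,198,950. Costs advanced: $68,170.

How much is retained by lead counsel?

Fee base (net of costs): $1,198,950 − $68,170 = $1,130,780
The matter settled after depositions had begun but before trial, so the 33.5% rate applies.
$1,130,780 × 33.5% = $378,811.30
Referral share: 28% of $378,811.30 = $106,067.16; lead counsel retains $378,811.30 − $106,067.16 = $272,744.14.

$272,744.14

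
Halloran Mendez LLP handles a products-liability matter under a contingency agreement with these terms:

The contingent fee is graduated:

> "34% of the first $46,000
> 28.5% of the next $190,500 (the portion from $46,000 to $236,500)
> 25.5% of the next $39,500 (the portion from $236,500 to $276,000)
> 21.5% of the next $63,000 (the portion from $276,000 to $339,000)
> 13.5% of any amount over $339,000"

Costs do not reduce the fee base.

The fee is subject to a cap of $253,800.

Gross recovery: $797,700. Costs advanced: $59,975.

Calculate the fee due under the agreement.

Fee base is the gross recovery, $797,700; costs are reimbursed separately.
First $46,000 at 34% = $15,640.00
Next $190,500 at 28.5% = $54,292.50
Next $39,500 at 25.5% = $10,072.50
Next $63,000 at 21.5% = $13,545.00
Remaining $458,700 at 13.5% = $61,924.50
Fee: $15,640.00 + $54,292.50 + $10,072.50 + $13,545.00 + $61,924.50 = $155,474.50
$155,474.50 is under the $253,800 cap.

$155,474.50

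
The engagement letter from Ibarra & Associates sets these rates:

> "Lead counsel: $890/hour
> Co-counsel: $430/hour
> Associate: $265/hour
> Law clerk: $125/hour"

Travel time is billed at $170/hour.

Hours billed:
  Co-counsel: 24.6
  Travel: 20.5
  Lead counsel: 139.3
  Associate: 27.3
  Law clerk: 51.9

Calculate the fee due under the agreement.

Lead counsel: 139.3 × $890 = $123,977.00
Co-counsel: 24.6 × $430 = $10,578.00
Associate: 27.3 × $265 = $7,234.50
Law clerk: 51.9 × $125 = $6,487.50
Subtotal: $123,977.00 + $10,578.00 + $7,234.50 + $6,487.50 = $148,277.00
Travel: 20.5 × $170 = $3,485.00
Total: $148,277.00 + $3,485.00 = $151,762.00

$151,762.00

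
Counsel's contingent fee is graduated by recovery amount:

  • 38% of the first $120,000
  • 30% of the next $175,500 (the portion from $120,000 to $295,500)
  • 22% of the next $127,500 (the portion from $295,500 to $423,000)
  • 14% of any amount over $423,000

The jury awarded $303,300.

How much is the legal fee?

$99,966.00

First $120,000 at 38% = $45,600.00
Next $175,500 at 30% = $52,650.00
Remaining $7,800 at 22% = $1,716.00
Fee: $45,600.00 + $52,650.00 + $1,716.00 = $99,966.00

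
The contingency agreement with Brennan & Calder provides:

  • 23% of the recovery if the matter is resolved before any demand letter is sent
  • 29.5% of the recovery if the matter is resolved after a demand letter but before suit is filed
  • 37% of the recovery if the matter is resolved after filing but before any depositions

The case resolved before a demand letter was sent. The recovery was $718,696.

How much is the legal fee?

The matter resolved before a demand letter was sent, so the 23% rate applies.
$718,696 × 23% = $165,300.08

$165,300.08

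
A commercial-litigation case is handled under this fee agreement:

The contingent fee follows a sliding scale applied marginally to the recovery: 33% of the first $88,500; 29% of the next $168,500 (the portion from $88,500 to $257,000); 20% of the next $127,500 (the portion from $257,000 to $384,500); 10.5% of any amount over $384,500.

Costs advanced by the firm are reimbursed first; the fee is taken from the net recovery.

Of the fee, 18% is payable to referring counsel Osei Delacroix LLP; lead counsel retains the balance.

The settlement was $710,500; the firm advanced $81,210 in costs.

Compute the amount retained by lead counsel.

Fee base (net of costs): $710,500 − $81,210 = $629,290
First $88,500 at 33% = $29,205.00
Next $168,500 at 29% = $48,865.00
Next $127,500 at 20% = $25,500.00
Remaining $244,790 at 10.5% = $25,702.95
Fee: $29,205.00 + $48,865.00 + $25,500.00 + $25,702.95 = $129,272.95
Referral share: 18% of $129,272.95 = $23,269.13; lead counsel retains $129,272.95 − $23,269.13 = $106,003.82.

$106,003.82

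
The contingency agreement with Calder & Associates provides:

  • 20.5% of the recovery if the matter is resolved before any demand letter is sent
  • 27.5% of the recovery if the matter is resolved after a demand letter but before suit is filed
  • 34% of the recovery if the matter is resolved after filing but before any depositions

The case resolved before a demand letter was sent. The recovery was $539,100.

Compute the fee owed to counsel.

$110,515.50

The matter resolved before a demand letter was sent, so the 20.5% rate applies.
$539,100 × 20.5% = $110,515.50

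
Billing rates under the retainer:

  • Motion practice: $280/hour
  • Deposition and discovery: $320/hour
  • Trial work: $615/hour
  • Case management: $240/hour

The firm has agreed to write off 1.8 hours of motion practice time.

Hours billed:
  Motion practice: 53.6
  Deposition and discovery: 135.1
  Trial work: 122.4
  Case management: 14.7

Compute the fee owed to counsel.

Motion practice: 53.6 × $280 = $15,008.00
Deposition and discovery: 135.1 × $320 = $43,232.00
Trial work: 122.4 × $615 = $75,276.00
Case management: 14.7 × $240 = $3,528.00
Subtotal: $137,044.00
Write-off: 1.8 × $280 = $504.00
Total: $137,044.00 − $504.00 = $136,540.00

$136,540.00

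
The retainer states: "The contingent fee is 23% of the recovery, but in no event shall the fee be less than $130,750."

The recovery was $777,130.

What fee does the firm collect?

$178,739.90

23% of $777,130 = $178,739.90
That exceeds the $130,750 minimum.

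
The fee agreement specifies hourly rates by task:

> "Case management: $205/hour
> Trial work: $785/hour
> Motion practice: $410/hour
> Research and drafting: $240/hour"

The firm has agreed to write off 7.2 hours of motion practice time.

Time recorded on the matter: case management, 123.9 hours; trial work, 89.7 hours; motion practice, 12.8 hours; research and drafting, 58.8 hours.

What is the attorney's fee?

Case management: 123.9 × $205 = $25,399.50
Trial work: 89.7 × $785 = $70,414.50
Motion practice: 12.8 × $410 = $5,248.00
Research and drafting: 58.8 × $240 = $14,112.00
Subtotal: $115,174.00
Write-off: 7.2 × $410 = $2,952.00
Total: $115,174.00 − $2,952.00 = $112,222.00

$112,222.00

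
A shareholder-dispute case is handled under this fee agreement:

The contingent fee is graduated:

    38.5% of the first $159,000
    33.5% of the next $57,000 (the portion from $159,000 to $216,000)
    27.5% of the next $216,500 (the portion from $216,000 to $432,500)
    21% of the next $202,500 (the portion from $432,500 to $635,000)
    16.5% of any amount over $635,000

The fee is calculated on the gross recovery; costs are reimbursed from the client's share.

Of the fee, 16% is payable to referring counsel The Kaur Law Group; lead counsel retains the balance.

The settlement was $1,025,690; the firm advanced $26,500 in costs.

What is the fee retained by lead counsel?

Fee base is the gross recovery, $1,025,690; costs are reimbursed separately.
First $159,000 at 38.5% = $61,215.00
Next $57,000 at 33.5% = $19,095.00
Next $216,500 at 27.5% = $59,537.50
Next $202,500 at 21% = $42,525.00
Remaining $390,690 at 16.5% = $64,463.85
Fee: $61,215.00 + $19,095.00 + $59,537.50 + $42,525.00 + $64,463.85 = $246,836.35
Referral share: 16% of $246,836.35 = $39,493.82; lead counsel retains $246,836.35 − $39,493.82 = $207,342.53.

$207,342.53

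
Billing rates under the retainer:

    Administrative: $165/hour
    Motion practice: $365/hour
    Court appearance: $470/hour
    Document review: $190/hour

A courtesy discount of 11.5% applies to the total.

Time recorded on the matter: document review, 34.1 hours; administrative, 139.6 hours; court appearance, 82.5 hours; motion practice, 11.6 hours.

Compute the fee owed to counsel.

$64,181.97

Administrative: 139.6 × $165 = $23,034.00
Motion practice: 11.6 × $365 = $4,234.00
Court appearance: 82.5 × $470 = $38,775.00
Document review: 34.1 × $190 = $6,479.00
Subtotal: $72,522.00
Less 11.5% discount: −$8,340.03
Total: $72,522.00 − $8,340.03 = $64,181.97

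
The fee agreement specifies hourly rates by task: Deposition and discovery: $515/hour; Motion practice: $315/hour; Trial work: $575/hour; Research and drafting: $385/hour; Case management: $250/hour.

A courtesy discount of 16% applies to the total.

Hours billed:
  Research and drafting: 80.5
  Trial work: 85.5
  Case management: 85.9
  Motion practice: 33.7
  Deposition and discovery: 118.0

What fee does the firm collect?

$145,333.02

Deposition and discovery: 118.0 × $515 = $60,770.00
Motion practice: 33.7 × $315 = $10,615.50
Trial work: 85.5 × $575 = $49,162.50
Research and drafting: 80.5 × $385 = $30,992.50
Case management: 85.9 × $250 = $21,475.00
Subtotal: $173,015.50
Less 16% discount: −$27,682.48
Total: $173,015.50 − $27,682.48 = $145,333.02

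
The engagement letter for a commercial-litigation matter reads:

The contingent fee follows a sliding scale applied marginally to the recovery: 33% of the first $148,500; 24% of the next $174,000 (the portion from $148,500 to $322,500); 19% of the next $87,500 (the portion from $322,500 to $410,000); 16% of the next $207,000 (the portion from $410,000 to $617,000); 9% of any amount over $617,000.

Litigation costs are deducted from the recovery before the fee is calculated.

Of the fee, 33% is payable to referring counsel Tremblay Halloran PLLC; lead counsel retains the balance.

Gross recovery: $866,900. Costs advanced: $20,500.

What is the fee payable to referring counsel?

$53,181.48

Fee base (net of costs): $866,900 − $20,500 = $846,400
First $148,500 at 33% = $49,005.00
Next $174,000 at 24% = $41,760.00
Next $87,500 at 19% = $16,625.00
Next $207,000 at 16% = $33,120.00
Remaining $229,400 at 9% = $20,646.00
Fee: $49,005.00 + $41,760.00 + $16,625.00 + $33,120.00 + $20,646.00 = $161,156.00
Referral share: 33% of $161,156.00 = $53,181.48; lead counsel retains $161,156.00 − $53,181.48 = $107,974.52.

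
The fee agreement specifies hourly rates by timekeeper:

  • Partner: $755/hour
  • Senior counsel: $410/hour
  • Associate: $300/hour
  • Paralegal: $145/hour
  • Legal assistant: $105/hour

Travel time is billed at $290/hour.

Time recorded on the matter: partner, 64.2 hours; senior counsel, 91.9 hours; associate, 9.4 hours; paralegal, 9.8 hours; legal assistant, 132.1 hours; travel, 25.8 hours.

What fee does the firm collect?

$111,743.50

Partner: 64.2 × $755 = $48,471.00
Senior counsel: 91.9 × $410 = $37,679.00
Associate: 9.4 × $300 = $2,820.00
Paralegal: 9.8 × $145 = $1,421.00
Legal assistant: 132.1 × $105 = $13,870.50
Subtotal: $48,471.00 + $37,679.00 + $2,820.00 + $1,421.00 + $13,870.50 = $104,261.50
Travel: 25.8 × $290 = $7,482.00
Total: $104,261.50 + $7,482.00 = $111,743.50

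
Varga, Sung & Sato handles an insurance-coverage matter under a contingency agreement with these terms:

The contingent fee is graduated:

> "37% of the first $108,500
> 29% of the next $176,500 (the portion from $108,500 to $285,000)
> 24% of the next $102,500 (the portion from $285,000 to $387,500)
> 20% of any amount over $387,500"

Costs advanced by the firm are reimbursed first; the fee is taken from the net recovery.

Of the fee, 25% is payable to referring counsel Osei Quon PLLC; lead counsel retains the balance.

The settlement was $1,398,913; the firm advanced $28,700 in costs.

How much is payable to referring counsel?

Fee base (net of costs): $1,398,913 − $28,700 = $1,370,213
First $108,500 at 37% = $40,145.00
Next $176,500 at 29% = $51,185.00
Next $102,500 at 24% = $24,600.00
Remaining $982,713 at 20% = $196,542.60
Fee: $40,145.00 + $51,185.00 + $24,600.00 + $196,542.60 = $312,472.60
Referral share: 25% of $312,472.60 = $78,118.15; lead counsel retains $312,472.60 − $78,118.15 = $234,354.45.

$78,118.15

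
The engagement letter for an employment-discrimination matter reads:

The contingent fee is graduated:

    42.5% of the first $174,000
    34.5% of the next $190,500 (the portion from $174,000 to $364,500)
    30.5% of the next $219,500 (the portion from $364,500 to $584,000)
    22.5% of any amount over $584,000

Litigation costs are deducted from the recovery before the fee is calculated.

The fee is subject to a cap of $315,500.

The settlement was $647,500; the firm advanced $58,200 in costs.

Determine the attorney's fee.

$207,812.50

Fee base (net of costs): $647,500 − $58,200 = $589,300
First $174,000 at 42.5% = $73,950.00
Next $190,500 at 34.5% = $65,722.50
Next $219,500 at 30.5% = $66,947.50
Remaining $5,300 at 22.5% = $1,192.50
Fee: $73,950.00 + $65,722.50 + $66,947.50 + $1,192.50 = $207,812.50
$207,812.50 is under the $315,500 cap.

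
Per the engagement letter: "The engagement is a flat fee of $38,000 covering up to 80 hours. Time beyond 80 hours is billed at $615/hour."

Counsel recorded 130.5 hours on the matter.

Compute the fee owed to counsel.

Flat fee: $38,000.00
Excess hours: 130.5 − 80 = 50.5
Overrun: 50.5 × $615 = $31,057.50
Total: $38,000.00 + $31,057.50 = $69,057.50

$69,057.50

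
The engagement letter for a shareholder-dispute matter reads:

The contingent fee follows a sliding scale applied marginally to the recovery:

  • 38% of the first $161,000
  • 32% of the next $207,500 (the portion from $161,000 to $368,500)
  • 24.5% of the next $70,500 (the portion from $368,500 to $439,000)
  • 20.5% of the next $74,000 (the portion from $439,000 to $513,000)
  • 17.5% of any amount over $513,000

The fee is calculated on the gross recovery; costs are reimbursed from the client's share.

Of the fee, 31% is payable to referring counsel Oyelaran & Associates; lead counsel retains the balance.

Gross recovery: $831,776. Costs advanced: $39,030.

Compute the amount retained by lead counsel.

$148,907.73

Fee base is the gross recovery, $831,776; costs are reimbursed separately.
First $161,000 at 38% = $61,180.00
Next $207,500 at 32% = $66,400.00
Next $70,500 at 24.5% = $17,272.50
Next $74,000 at 20.5% = $15,170.00
Remaining $318,776 at 17.5% = $55,785.80
Fee: $61,180.00 + $66,400.00 + $17,272.50 + $15,170.00 + $55,785.80 = $215,808.30
Referral share: 31% of $215,808.30 = $66,900.57; lead counsel retains $215,808.30 − $66,900.57 = $148,907.73.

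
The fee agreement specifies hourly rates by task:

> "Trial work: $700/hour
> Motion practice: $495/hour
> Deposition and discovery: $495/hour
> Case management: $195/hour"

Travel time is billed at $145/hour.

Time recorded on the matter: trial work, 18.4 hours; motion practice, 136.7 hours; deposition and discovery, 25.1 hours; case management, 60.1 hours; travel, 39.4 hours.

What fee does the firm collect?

Trial work: 18.4 × $700 = $12,880.00
Motion practice: 136.7 × $495 = $67,666.50
Deposition and discovery: 25.1 × $495 = $12,424.50
Case management: 60.1 × $195 = $11,719.50
Subtotal: $12,880.00 + $67,666.50 + $12,424.50 + $11,719.50 = $104,690.50
Travel: 39.4 × $145 = $5,713.00
Total: $104,690.50 + $5,713.00 = $110,403.50

$110,403.50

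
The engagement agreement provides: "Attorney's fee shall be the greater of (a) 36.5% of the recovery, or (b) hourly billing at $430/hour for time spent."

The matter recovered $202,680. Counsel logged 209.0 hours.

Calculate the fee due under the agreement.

$89,870.00

(a) 36.5% of $202,680 = $73,978.20
(b) 209.0 × $430 = $89,870.00
The greater is (b): $89,870.00.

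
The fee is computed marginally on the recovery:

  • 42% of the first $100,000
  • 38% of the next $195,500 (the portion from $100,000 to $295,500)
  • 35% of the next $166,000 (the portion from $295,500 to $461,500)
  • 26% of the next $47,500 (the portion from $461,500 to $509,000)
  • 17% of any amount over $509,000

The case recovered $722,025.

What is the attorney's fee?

First $100,000 at 42% = $42,000.00
Next $195,500 at 38% = $74,290.00
Next $166,000 at 35% = $58,100.00
Next $47,500 at 26% = $12,350.00
Remaining $213,025 at 17% = $36,214.25
Fee: $42,000.00 + $74,290.00 + $58,100.00 + $12,350.00 + $36,214.25 = $222,954.25

$222,954.25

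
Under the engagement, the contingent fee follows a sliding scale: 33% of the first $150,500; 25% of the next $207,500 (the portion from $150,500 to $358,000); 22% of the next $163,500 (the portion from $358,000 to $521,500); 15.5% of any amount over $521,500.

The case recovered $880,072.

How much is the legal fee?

First $150,500 at 33% = $49,665.00
Next $207,500 at 25% = $51,875.00
Next $163,500 at 22% = $35,970.00
Remaining $358,572 at 15.5% = $55,578.66
Fee: $49,665.00 + $51,875.00 + $35,970.00 + $55,578.66 = $193,088.66

$193,088.66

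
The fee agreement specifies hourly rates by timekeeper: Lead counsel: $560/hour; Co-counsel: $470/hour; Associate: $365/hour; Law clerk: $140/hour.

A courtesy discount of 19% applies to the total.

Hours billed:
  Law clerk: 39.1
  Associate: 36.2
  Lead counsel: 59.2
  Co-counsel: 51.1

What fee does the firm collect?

$61,443.36

Lead counsel: 59.2 × $560 = $33,152.00
Co-counsel: 51.1 × $470 = $24,017.00
Associate: 36.2 × $365 = $13,213.00
Law clerk: 39.1 × $140 = $5,474.00
Subtotal: $75,856.00
Less 19% discount: −$14,412.64
Total: $75,856.00 − $14,412.64 = $61,443.36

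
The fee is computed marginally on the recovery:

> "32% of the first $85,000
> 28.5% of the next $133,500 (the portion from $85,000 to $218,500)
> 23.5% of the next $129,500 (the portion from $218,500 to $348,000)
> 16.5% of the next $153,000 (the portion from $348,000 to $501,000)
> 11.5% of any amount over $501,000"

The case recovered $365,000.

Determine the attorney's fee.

$98,485.00

First $85,000 at 32% = $27,200.00
Next $133,500 at 28.5% = $38,047.50
Next $129,500 at 23.5% = $30,432.50
Remaining $17,000 at 16.5% = $2,805.00
Fee: $27,200.00 + $38,047.50 + $30,432.50 + $2,805.00 = $98,485.00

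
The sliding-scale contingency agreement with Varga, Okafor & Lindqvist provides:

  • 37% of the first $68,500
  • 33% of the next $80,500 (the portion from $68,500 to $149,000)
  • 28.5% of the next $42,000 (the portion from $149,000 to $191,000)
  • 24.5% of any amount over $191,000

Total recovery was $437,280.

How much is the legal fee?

$124,218.60

First $68,500 at 37% = $25,345.00
Next $80,500 at 33% = $26,565.00
Next $42,000 at 28.5% = $11,970.00
Remaining $246,280 at 24.5% = $60,338.60
Fee: $25,345.00 + $26,565.00 + $11,970.00 + $60,338.60 = $124,218.60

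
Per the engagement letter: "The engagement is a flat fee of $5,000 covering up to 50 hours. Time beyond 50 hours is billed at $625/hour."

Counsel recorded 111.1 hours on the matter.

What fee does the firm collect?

$43,187.50

Flat fee: $5,000.00
Excess hours: 111.1 − 50 = 61.1
Overrun: 61.1 × $625 = $38,187.50
Total: $5,000.00 + $38,187.50 = $43,187.50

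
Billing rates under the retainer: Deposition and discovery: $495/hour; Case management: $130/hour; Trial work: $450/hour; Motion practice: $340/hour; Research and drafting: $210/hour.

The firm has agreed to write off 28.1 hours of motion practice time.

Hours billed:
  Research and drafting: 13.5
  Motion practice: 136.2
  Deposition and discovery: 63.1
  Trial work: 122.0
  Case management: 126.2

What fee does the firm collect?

Deposition and discovery: 63.1 × $495 = $31,234.50
Case management: 126.2 × $130 = $16,406.00
Trial work: 122.0 × $450 = $54,900.00
Motion practice: 136.2 × $340 = $46,308.00
Research and drafting: 13.5 × $210 = $2,835.00
Subtotal: $151,683.50
Write-off: 28.1 × $340 = $9,554.00
Total: $151,683.50 − $9,554.00 = $142,129.50

$142,129.50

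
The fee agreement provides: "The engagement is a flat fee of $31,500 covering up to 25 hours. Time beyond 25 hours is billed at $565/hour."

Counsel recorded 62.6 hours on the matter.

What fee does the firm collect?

$52,744.00

Flat fee: $31,500.00
Excess hours: 62.6 − 25 = 37.6
Overrun: 37.6 × $565 = $21,244.00
Total: $31,500.00 + $21,244.00 = $52,744.00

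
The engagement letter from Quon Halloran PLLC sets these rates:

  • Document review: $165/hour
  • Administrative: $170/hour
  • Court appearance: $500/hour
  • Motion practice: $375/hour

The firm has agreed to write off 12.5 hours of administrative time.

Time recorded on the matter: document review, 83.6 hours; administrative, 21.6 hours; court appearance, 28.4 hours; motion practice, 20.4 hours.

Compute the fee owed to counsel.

$37,191.00

Document review: 83.6 × $165 = $13,794.00
Administrative: 21.6 × $170 = $3,672.00
Court appearance: 28.4 × $500 = $14,200.00
Motion practice: 20.4 × $375 = $7,650.00
Subtotal: $39,316.00
Write-off: 12.5 × $170 = $2,125.00
Total: $39,316.00 − $2,125.00 = $37,191.00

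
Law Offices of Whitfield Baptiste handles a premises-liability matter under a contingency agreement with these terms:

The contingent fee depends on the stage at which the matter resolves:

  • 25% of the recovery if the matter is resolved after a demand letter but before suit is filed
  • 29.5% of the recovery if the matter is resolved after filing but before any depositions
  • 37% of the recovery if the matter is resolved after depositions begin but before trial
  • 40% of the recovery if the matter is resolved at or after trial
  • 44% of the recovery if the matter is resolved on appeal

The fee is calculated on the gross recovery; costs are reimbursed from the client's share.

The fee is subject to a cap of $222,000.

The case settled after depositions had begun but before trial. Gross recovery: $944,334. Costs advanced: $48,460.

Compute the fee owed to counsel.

Fee base is the gross recovery, $944,334; costs are reimbursed separately.
The matter settled after depositions had begun but before trial, so the 37% rate applies.
$944,334 × 37% = $349,403.58
$349,403.58 exceeds the $222,000 cap, so the fee is capped at $222,000.00.

$222,000.00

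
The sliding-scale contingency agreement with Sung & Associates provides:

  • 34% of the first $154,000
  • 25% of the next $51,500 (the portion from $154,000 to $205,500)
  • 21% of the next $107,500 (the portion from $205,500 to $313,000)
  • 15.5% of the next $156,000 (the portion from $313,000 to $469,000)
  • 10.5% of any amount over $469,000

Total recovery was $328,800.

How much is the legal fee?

$90,259.00

First $154,000 at 34% = $52,360.00
Next $51,500 at 25% = $12,875.00
Next $107,500 at 21% = $22,575.00
Remaining $15,800 at 15.5% = $2,449.00
Fee: $52,360.00 + $12,875.00 + $22,575.00 + $2,449.00 = $90,259.00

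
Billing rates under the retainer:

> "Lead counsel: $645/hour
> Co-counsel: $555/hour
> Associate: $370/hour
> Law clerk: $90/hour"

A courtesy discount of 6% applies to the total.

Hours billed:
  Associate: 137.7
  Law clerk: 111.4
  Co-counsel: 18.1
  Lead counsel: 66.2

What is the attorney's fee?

$106,896.33

Lead counsel: 66.2 × $645 = $42,699.00
Co-counsel: 18.1 × $555 = $10,045.50
Associate: 137.7 × $370 = $50,949.00
Law clerk: 111.4 × $90 = $10,026.00
Subtotal: $113,719.50
Less 6% discount: −$6,823.17
Total: $113,719.50 − $6,823.17 = $106,896.33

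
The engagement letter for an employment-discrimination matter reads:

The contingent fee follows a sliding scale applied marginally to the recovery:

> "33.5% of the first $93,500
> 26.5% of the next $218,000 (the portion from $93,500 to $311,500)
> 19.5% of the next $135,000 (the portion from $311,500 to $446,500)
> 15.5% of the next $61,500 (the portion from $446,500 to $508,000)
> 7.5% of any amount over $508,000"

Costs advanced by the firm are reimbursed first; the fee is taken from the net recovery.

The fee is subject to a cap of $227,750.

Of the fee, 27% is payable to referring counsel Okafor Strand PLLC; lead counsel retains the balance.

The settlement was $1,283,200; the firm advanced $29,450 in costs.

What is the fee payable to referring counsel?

Fee base (net of costs): $1,283,200 − $29,450 = $1,253,750
First $93,500 at 33.5% = $31,322.50
Next $218,000 at 26.5% = $57,770.00
Next $135,000 at 19.5% = $26,325.00
Next $61,500 at 15.5% = $9,532.50
Remaining $745,750 at 7.5% = $55,931.25
Fee: $31,322.50 + $57,770.00 + $26,325.00 + $9,532.50 + $55,931.25 = $180,881.25
$180,881.25 is under the $227,750 cap.
Referral share: 27% of $180,881.25 = $48,837.94; lead counsel retains $180,881.25 − $48,837.94 = $132,043.31.

$48,837.94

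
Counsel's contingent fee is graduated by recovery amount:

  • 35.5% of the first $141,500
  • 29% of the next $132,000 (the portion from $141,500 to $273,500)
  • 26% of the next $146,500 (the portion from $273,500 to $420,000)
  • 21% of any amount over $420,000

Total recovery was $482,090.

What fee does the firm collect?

First $141,500 at 35.5% = $50,232.50
Next $132,000 at 29% = $38,280.00
Next $146,500 at 26% = $38,090.00
Remaining $62,090 at 21% = $13,038.90
Fee: $50,232.50 + $38,280.00 + $38,090.00 + $13,038.90 = $139,641.40

$139,641.40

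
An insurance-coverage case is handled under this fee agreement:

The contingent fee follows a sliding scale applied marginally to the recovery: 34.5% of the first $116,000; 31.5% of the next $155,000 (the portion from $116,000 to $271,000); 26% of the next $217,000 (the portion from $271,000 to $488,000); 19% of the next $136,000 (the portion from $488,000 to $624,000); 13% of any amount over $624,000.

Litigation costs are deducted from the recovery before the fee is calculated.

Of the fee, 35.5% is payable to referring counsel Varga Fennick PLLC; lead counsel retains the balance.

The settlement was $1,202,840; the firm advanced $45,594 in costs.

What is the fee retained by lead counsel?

Fee base (net of costs): $1,202,840 − $45,594 = $1,157,246
First $116,000 at 34.5% = $40,020.00
Next $155,000 at 31.5% = $48,825.00
Next $217,000 at 26% = $56,420.00
Next $136,000 at 19% = $25,840.00
Remaining $533,246 at 13% = $69,321.98
Fee: $40,020.00 + $48,825.00 + $56,420.00 + $25,840.00 + $69,321.98 = $240,426.98
Referral share: 35.5% of $240,426.98 = $85,351.58; lead counsel retains $240,426.98 − $85,351.58 = $155,075.40.

$155,075.40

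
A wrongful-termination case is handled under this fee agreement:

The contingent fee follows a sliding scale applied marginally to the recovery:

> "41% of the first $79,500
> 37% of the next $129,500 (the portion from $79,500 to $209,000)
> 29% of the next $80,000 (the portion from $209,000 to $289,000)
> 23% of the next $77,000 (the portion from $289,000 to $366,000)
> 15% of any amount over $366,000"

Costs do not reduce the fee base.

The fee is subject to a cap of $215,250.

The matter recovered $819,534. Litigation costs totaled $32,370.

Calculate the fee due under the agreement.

$189,450.10

Fee base is the gross recovery, $819,534; costs are reimbursed separately.
First $79,500 at 41% = $32,595.00
Next $129,500 at 37% = $47,915.00
Next $80,000 at 29% = $23,200.00
Next $77,000 at 23% = $17,710.00
Remaining $453,534 at 15% = $68,030.10
Fee: $32,595.00 + $47,915.00 + $23,200.00 + $17,710.00 + $68,030.10 = $189,450.10
$189,450.10 is under the $215,250 cap.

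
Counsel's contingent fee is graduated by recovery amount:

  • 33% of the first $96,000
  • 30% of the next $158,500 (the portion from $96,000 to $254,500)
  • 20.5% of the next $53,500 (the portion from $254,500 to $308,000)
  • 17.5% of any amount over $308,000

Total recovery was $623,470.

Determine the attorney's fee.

$145,404.75

First $96,000 at 33% = $31,680.00
Next $158,500 at 30% = $47,550.00
Next $53,500 at 20.5% = $10,967.50
Remaining $315,470 at 17.5% = $55,207.25
Fee: $31,680.00 + $47,550.00 + $10,967.50 + $55,207.25 = $145,404.75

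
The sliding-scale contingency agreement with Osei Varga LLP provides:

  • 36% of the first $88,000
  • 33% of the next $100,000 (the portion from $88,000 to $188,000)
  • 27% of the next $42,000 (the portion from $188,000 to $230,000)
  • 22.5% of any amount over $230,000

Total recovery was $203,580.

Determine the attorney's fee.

$68,886.60

First $88,000 at 36% = $31,680.00
Next $100,000 at 33% = $33,000.00
Remaining $15,580 at 27% = $4,206.60
Fee: $31,680.00 + $33,000.00 + $4,206.60 = $68,886.60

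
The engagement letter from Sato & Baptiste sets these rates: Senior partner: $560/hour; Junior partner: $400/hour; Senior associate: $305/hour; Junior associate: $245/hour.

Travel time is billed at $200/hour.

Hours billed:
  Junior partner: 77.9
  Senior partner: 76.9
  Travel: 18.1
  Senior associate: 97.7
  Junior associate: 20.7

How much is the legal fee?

$112,714.00

Senior partner: 76.9 × $560 = $43,064.00
Junior partner: 77.9 × $400 = $31,160.00
Senior associate: 97.7 × $305 = $29,798.50
Junior associate: 20.7 × $245 = $5,071.50
Subtotal: $43,064.00 + $31,160.00 + $29,798.50 + $5,071.50 = $109,094.00
Travel: 18.1 × $200 = $3,620.00
Total: $109,094.00 + $3,620.00 = $112,714.00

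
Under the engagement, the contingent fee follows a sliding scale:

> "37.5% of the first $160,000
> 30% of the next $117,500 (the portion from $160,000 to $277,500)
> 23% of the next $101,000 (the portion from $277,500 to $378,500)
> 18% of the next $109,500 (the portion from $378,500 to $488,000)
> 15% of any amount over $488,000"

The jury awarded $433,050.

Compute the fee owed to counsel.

$128,299.00

First $160,000 at 37.5% = $60,000.00
Next $117,500 at 30% = $35,250.00
Next $101,000 at 23% = $23,230.00
Remaining $54,550 at 18% = $9,819.00
Fee: $60,000.00 + $35,250.00 + $23,230.00 + $9,819.00 = $128,299.00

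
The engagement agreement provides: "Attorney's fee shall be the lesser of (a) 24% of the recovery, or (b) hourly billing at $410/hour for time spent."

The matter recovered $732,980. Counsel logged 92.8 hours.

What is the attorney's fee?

$38,048.00

(a) 24% of $732,980 = $175,915.20
(b) 92.8 × $410 = $38,048.00
The lesser is (b): $38,048.00.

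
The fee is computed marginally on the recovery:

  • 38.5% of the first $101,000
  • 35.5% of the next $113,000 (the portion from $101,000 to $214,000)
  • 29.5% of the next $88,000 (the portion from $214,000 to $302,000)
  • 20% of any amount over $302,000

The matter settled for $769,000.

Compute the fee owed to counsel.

$198,360.00

First $101,000 at 38.5% = $38,885.00
Next $113,000 at 35.5% = $40,115.00
Next $88,000 at 29.5% = $25,960.00
Remaining $467,000 at 20% = $93,400.00
Fee: $38,885.00 + $40,115.00 + $25,960.00 + $93,400.00 = $198,360.00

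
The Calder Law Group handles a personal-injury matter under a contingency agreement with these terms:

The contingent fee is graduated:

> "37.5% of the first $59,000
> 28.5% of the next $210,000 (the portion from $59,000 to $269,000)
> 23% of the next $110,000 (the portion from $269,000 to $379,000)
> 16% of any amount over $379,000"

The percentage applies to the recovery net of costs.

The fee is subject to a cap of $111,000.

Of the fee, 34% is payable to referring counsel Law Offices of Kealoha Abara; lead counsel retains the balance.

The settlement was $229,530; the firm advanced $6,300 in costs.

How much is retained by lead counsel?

Fee base (net of costs): $229,530 − $6,300 = $223,230
First $59,000 at 37.5% = $22,125.00
Remaining $164,230 at 28.5% = $46,805.55
Fee: $22,125.00 + $46,805.55 = $68,930.55
$68,930.55 is under the $111,000 cap.
Referral share: 34% of $68,930.55 = $23,436.39; lead counsel retains $68,930.55 − $23,436.39 = $45,494.16.

$45,494.16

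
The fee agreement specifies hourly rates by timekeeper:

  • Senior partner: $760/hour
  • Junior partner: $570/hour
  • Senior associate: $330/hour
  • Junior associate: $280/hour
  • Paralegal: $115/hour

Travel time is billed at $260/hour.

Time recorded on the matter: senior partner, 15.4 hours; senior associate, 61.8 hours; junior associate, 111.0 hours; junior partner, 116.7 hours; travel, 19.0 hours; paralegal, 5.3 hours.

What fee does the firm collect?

$135,246.50

Senior partner: 15.4 × $760 = $11,704.00
Junior partner: 116.7 × $570 = $66,519.00
Senior associate: 61.8 × $330 = $20,394.00
Junior associate: 111.0 × $280 = $31,080.00
Paralegal: 5.3 × $115 = $609.50
Subtotal: $11,704.00 + $66,519.00 + $20,394.00 + $31,080.00 + $609.50 = $130,306.50
Travel: 19.0 × $260 = $4,940.00
Total: $130,306.50 + $4,940.00 = $135,246.50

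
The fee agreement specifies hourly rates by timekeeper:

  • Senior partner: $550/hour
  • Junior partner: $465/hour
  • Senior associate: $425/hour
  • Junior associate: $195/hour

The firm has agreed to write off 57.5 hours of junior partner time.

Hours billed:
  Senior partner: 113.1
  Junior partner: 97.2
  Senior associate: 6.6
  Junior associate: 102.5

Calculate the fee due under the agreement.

$103,458.00

Senior partner: 113.1 × $550 = $62,205.00
Junior partner: 97.2 × $465 = $45,198.00
Senior associate: 6.6 × $425 = $2,805.00
Junior associate: 102.5 × $195 = $19,987.50
Subtotal: $130,195.50
Write-off: 57.5 × $465 = $26,737.50
Total: $130,195.50 − $26,737.50 = $103,458.00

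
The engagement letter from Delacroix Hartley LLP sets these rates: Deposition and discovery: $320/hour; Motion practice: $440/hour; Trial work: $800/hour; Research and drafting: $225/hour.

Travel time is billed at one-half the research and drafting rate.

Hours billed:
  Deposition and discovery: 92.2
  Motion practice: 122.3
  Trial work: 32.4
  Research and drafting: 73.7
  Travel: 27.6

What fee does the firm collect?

$128,923.50

Deposition and discovery: 92.2 × $320 = $29,504.00
Motion practice: 122.3 × $440 = $53,812.00
Trial work: 32.4 × $800 = $25,920.00
Research and drafting: 73.7 × $225 = $16,582.50
Subtotal: $29,504.00 + $53,812.00 + $25,920.00 + $16,582.50 = $125,818.50
Travel: 27.6 × ($225 ÷ 2) = 27.6 × $112.50 = $3,105.00
Total: $125,818.50 + $3,105.00 = $128,923.50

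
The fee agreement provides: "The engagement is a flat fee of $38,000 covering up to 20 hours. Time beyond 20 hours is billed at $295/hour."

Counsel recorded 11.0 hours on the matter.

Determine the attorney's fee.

11.0 hours is within the 20-hour scope; only the flat fee applies.

$38,000.00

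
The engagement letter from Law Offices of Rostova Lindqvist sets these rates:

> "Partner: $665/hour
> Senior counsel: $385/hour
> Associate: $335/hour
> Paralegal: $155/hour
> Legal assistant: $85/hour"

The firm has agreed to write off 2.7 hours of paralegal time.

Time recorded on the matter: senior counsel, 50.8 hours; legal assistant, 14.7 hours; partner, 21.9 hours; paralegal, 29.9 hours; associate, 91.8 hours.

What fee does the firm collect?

Partner: 21.9 × $665 = $14,563.50
Senior counsel: 50.8 × $385 = $19,558.00
Associate: 91.8 × $335 = $30,753.00
Paralegal: 29.9 × $155 = $4,634.50
Legal assistant: 14.7 × $85 = $1,249.50
Subtotal: $70,758.50
Write-off: 2.7 × $155 = $418.50
Total: $70,758.50 − $418.50 = $70,340.00

$70,340.00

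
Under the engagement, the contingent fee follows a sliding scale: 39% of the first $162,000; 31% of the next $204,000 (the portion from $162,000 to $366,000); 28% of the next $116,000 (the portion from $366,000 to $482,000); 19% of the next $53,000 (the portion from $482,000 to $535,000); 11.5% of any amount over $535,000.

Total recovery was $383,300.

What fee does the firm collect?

First $162,000 at 39% = $63,180.00
Next $204,000 at 31% = $63,240.00
Remaining $17,300 at 28% = $4,844.00
Fee: $63,180.00 + $63,240.00 + $4,844.00 = $131,264.00

$131,264.00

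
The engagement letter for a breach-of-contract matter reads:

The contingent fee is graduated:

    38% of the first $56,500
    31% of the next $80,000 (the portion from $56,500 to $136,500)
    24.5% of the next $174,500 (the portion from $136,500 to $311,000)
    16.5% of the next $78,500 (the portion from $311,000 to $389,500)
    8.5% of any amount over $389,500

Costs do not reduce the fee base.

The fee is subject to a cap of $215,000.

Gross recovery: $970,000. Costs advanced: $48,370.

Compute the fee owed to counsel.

Fee base is the gross recovery, $970,000; costs are reimbursed separately.
First $56,500 at 38% = $21,470.00
Next $80,000 at 31% = $24,800.00
Next $174,500 at 24.5% = $42,752.50
Next $78,500 at 16.5% = $12,952.50
Remaining $580,500 at 8.5% = $49,342.50
Fee: $21,470.00 + $24,800.00 + $42,752.50 + $12,952.50 + $49,342.50 = $151,317.50
$151,317.50 is under the $215,000 cap.

$151,317.50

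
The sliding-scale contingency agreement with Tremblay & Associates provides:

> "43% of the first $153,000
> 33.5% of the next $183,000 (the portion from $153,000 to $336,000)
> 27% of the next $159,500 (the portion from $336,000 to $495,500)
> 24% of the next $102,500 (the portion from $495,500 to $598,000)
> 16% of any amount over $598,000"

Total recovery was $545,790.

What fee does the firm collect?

First $153,000 at 43% = $65,790.00
Next $183,000 at 33.5% = $61,305.00
Next $159,500 at 27% = $43,065.00
Remaining $50,290 at 24% = $12,069.60
Fee: $65,790.00 + $61,305.00 + $43,065.00 + $12,069.60 = $182,229.60

$182,229.60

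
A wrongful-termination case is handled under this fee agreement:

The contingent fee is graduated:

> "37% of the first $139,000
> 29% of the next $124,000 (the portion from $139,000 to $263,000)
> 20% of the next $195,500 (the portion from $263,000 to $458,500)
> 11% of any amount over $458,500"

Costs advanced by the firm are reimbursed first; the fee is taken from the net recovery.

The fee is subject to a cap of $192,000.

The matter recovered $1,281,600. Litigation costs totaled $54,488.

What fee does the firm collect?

$192,000.00

Fee base (net of costs): $1,281,600 − $54,488 = $1,227,112
First $139,000 at 37% = $51,430.00
Next $124,000 at 29% = $35,960.00
Next $195,500 at 20% = $39,100.00
Remaining $768,612 at 11% = $84,547.32
Fee: $51,430.00 + $35,960.00 + $39,100.00 + $84,547.32 = $211,037.32
$211,037.32 exceeds the $192,000 cap, so the fee is capped at $192,000.00.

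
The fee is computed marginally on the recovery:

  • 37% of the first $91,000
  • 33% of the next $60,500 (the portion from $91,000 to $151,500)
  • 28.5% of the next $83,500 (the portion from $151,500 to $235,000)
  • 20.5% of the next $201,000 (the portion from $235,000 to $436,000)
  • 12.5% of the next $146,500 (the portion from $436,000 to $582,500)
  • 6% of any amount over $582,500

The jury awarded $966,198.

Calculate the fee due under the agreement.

$159,971.88

First $91,000 at 37% = $33,670.00
Next $60,500 at 33% = $19,965.00
Next $83,500 at 28.5% = $23,797.50
Next $201,000 at 20.5% = $41,205.00
Next $146,500 at 12.5% = $18,312.50
Remaining $383,698 at 6% = $23,021.88
Fee: $33,670.00 + $19,965.00 + $23,797.50 + $41,205.00 + $18,312.50 + $23,021.88 = $159,971.88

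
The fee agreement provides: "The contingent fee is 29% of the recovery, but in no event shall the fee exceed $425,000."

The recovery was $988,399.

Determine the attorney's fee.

$286,635.71

29% of $988,399 = $286,635.71
That is under the $425,000 cap.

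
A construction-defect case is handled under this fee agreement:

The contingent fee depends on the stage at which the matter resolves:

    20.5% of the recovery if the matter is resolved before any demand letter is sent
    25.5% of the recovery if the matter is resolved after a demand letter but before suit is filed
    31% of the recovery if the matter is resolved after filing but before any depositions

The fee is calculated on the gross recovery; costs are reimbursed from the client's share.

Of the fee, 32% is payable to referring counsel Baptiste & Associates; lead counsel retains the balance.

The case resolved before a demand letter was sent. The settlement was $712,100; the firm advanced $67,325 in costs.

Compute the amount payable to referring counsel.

$46,713.76

Fee base is the gross recovery, $712,100; costs are reimbursed separately.
The matter resolved before a demand letter was sent, so the 20.5% rate applies.
$712,100 × 20.5% = $145,980.50
Referral share: 32% of $145,980.50 = $46,713.76; lead counsel retains $145,980.50 − $46,713.76 = $99,266.74.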